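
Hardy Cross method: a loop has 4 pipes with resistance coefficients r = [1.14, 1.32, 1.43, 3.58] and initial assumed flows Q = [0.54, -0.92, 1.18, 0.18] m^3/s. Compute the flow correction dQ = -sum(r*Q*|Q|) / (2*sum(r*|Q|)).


Numerator terms (r*Q*|Q|): 1.14*0.54*|0.54| = 0.3324; 1.32*-0.92*|-0.92| = -1.1172; 1.43*1.18*|1.18| = 1.9911; 3.58*0.18*|0.18| = 0.116.
Sum of numerator = 1.3223.
Denominator terms (r*|Q|): 1.14*|0.54| = 0.6156; 1.32*|-0.92| = 1.2144; 1.43*|1.18| = 1.6874; 3.58*|0.18| = 0.6444.
2 * sum of denominator = 2 * 4.1618 = 8.3236.
dQ = -1.3223 / 8.3236 = -0.1589 m^3/s.

-0.1589


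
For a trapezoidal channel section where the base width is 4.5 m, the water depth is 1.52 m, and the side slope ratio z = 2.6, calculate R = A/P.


For a trapezoidal section with side slope z:
A = (b + z*y)*y = (4.5 + 2.6*1.52)*1.52 = 12.847 m^2.
P = b + 2*y*sqrt(1 + z^2) = 4.5 + 2*1.52*sqrt(1 + 2.6^2) = 12.968 m.
R = A/P = 12.847 / 12.968 = 0.9906 m.

0.9906


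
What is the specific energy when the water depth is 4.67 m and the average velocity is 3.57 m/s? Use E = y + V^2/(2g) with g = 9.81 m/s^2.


Specific energy E = y + V^2/(2g).
Velocity head = V^2/(2g) = 3.57^2 / (2*9.81) = 12.7449 / 19.62 = 0.6496 m.
E = 4.67 + 0.6496 = 5.3196 m.

5.3196


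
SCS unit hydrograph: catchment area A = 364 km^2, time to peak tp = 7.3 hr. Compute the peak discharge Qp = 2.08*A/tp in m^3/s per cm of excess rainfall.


SCS formula: Qp = 2.08 * A / tp.
Qp = 2.08 * 364 / 7.3
   = 757.12 / 7.3
   = 103.72 m^3/s per cm.

103.72


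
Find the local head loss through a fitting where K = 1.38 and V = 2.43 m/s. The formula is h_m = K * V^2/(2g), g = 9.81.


Minor loss formula: h_m = K * V^2/(2g).
V^2 = 2.43^2 = 5.9049.
V^2/(2g) = 5.9049 / 19.62 = 0.301 m.
h_m = 1.38 * 0.301 = 0.4153 m.

0.4153


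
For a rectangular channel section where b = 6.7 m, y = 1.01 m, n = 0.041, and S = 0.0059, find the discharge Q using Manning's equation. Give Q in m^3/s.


For a rectangular channel, the cross-sectional area A = b * y = 6.7 * 1.01 = 6.77 m^2.
The wetted perimeter P = b + 2y = 6.7 + 2*1.01 = 8.72 m.
Hydraulic radius R = A/P = 6.77/8.72 = 0.776 m.
Velocity V = (1/n)*R^(2/3)*S^(1/2) = (1/0.041)*0.776^(2/3)*0.0059^(1/2) = 1.5821 m/s.
Discharge Q = A * V = 6.77 * 1.5821 = 10.706 m^3/s.

10.706


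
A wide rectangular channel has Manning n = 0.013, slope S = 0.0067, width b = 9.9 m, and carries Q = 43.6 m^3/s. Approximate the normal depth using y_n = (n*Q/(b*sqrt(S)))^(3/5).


We use the wide-channel approximation y_n = (n*Q/(b*sqrt(S)))^(3/5).
sqrt(S) = sqrt(0.0067) = 0.081854.
Numerator: n*Q = 0.013 * 43.6 = 0.5668.
Denominator: b*sqrt(S) = 9.9 * 0.081854 = 0.810355.
arg = 0.6995.
y_n = 0.6995^(3/5) = 0.807 m.

0.807


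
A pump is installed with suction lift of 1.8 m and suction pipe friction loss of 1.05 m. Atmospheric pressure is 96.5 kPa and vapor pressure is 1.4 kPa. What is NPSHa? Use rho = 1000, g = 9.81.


NPSHa = p_atm/(rho*g) - z_s - hf_s - p_vap/(rho*g).
p_atm/(rho*g) = 96.5*1000 / (1000*9.81) = 9.837 m.
p_vap/(rho*g) = 1.4*1000 / (1000*9.81) = 0.143 m.
NPSHa = 9.837 - 1.8 - 1.05 - 0.143
      = 6.84 m.

6.84


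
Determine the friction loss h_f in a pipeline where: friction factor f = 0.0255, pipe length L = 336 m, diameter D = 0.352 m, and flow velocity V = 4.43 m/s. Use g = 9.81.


Darcy-Weisbach equation: h_f = f * (L/D) * V^2/(2g).
f * L/D = 0.0255 * 336/0.352 = 24.3409.
V^2/(2g) = 4.43^2 / (2*9.81) = 19.6249 / 19.62 = 1.0002 m.
h_f = 24.3409 * 1.0002 = 24.347 m.

24.347


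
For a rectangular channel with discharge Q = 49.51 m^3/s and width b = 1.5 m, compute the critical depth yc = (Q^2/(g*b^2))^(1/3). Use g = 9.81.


Using yc = (Q^2 / (g * b^2))^(1/3):
Q^2 = 49.51^2 = 2451.24.
g * b^2 = 9.81 * 1.5^2 = 9.81 * 2.25 = 22.07.
Q^2 / (g*b^2) = 2451.24 / 22.07 = 111.0666.
yc = 111.0666^(1/3) = 4.8067 m.

4.8067


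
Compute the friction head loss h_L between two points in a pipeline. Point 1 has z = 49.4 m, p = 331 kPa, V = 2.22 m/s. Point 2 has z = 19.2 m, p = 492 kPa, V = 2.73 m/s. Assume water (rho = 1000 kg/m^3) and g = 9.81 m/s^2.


Total head at each section: H = z + p/(rho*g) + V^2/(2g).
H1 = 49.4 + 331*1000/(1000*9.81) + 2.22^2/(2*9.81)
   = 49.4 + 33.741 + 0.2512
   = 83.392 m.
H2 = 19.2 + 492*1000/(1000*9.81) + 2.73^2/(2*9.81)
   = 19.2 + 50.153 + 0.3799
   = 69.733 m.
h_L = H1 - H2 = 83.392 - 69.733 = 13.66 m.

13.66


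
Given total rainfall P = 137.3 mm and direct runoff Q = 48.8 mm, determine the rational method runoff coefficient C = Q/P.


The runoff coefficient C = runoff depth / rainfall depth.
C = 48.8 / 137.3
  = 0.3554.

0.3554


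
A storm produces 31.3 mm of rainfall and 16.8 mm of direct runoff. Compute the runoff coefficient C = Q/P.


The runoff coefficient C = runoff depth / rainfall depth.
C = 16.8 / 31.3
  = 0.5367.

0.5367


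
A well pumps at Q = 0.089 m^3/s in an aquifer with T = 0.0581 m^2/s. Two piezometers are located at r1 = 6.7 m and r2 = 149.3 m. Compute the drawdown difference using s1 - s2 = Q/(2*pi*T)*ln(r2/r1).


Thiem equation: s1 - s2 = Q/(2*pi*T) * ln(r2/r1).
ln(r2/r1) = ln(149.3/6.7) = 3.1039.
Q/(2*pi*T) = 0.089 / (2*pi*0.0581) = 0.089 / 0.3651 = 0.2438.
s1 - s2 = 0.2438 * 3.1039 = 0.7567 m.

0.7567


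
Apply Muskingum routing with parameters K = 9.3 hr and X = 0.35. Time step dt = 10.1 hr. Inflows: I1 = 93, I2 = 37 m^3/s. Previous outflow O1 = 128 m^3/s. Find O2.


Muskingum coefficients:
denom = 2*K*(1-X) + dt = 2*9.3*(1-0.35) + 10.1 = 22.19.
C0 = (dt - 2*K*X)/denom = (10.1 - 2*9.3*0.35)/22.19 = 0.1618.
C1 = (dt + 2*K*X)/denom = (10.1 + 2*9.3*0.35)/22.19 = 0.7485.
C2 = (2*K*(1-X) - dt)/denom = 0.0897.
O2 = C0*I2 + C1*I1 + C2*O1
   = 0.1618*37 + 0.7485*93 + 0.0897*128
   = 87.08 m^3/s.

87.08


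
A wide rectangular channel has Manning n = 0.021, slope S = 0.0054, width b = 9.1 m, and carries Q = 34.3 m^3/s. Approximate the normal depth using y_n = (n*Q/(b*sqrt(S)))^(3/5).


We use the wide-channel approximation y_n = (n*Q/(b*sqrt(S)))^(3/5).
sqrt(S) = sqrt(0.0054) = 0.073485.
Numerator: n*Q = 0.021 * 34.3 = 0.7203.
Denominator: b*sqrt(S) = 9.1 * 0.073485 = 0.668713.
arg = 1.0771.
y_n = 1.0771^(3/5) = 1.0456 m.

1.0456


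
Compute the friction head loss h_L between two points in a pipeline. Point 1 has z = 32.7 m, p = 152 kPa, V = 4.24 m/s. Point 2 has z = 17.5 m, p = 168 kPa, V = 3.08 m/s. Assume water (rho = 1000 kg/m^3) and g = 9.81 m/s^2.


Total head at each section: H = z + p/(rho*g) + V^2/(2g).
H1 = 32.7 + 152*1000/(1000*9.81) + 4.24^2/(2*9.81)
   = 32.7 + 15.494 + 0.9163
   = 49.111 m.
H2 = 17.5 + 168*1000/(1000*9.81) + 3.08^2/(2*9.81)
   = 17.5 + 17.125 + 0.4835
   = 35.109 m.
h_L = H1 - H2 = 49.111 - 35.109 = 14.002 m.

14.002


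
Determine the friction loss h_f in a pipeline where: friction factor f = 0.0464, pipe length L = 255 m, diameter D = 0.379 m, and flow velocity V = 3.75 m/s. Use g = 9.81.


Darcy-Weisbach equation: h_f = f * (L/D) * V^2/(2g).
f * L/D = 0.0464 * 255/0.379 = 31.219.
V^2/(2g) = 3.75^2 / (2*9.81) = 14.0625 / 19.62 = 0.7167 m.
h_f = 31.219 * 0.7167 = 22.376 m.

22.376


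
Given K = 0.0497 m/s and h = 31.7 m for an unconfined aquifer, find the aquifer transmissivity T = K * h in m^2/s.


Transmissivity is defined as T = K * h.
T = 0.0497 * 31.7
  = 1.5755 m^2/s.

1.5755


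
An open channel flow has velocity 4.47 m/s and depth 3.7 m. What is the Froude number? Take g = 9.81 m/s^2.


The Froude number is defined as Fr = V / sqrt(g*y).
g*y = 9.81 * 3.7 = 36.297.
sqrt(g*y) = sqrt(36.297) = 6.0247.
Fr = 4.47 / 6.0247 = 0.7419.

0.7419


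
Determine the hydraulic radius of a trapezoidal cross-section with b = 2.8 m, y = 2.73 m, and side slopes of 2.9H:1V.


For a trapezoidal section with side slope z:
A = (b + z*y)*y = (2.8 + 2.9*2.73)*2.73 = 29.257 m^2.
P = b + 2*y*sqrt(1 + z^2) = 2.8 + 2*2.73*sqrt(1 + 2.9^2) = 19.549 m.
R = A/P = 29.257 / 19.549 = 1.4966 m.

1.4966


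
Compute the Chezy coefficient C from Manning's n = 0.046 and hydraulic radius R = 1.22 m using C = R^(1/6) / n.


The Chezy coefficient relates to Manning's n through C = R^(1/6) / n.
R^(1/6) = 1.22^(1/6) = 1.033697.
C = 1.033697 / 0.046 = 22.47 m^(1/2)/s.

22.47


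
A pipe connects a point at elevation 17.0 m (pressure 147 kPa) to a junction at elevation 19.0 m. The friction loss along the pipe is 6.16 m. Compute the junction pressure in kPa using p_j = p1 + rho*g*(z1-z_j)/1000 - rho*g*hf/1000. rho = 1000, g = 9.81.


Junction pressure: p_j = p1 + rho*g*(z1 - z_j)/1000 - rho*g*hf/1000.
Elevation term = 1000*9.81*(17.0 - 19.0)/1000 = -19.62 kPa.
Friction term = 1000*9.81*6.16/1000 = 60.43 kPa.
p_j = 147 + -19.62 - 60.43 = 66.95 kPa.

66.95


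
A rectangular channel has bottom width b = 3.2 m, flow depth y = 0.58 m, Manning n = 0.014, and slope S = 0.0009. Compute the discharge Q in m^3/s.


For a rectangular channel, the cross-sectional area A = b * y = 3.2 * 0.58 = 1.86 m^2.
The wetted perimeter P = b + 2y = 3.2 + 2*0.58 = 4.36 m.
Hydraulic radius R = A/P = 1.86/4.36 = 0.4257 m.
Velocity V = (1/n)*R^(2/3)*S^(1/2) = (1/0.014)*0.4257^(2/3)*0.0009^(1/2) = 1.2126 m/s.
Discharge Q = A * V = 1.86 * 1.2126 = 2.251 m^3/s.

2.251


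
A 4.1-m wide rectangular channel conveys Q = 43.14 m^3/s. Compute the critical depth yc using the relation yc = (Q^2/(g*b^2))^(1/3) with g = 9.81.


Using yc = (Q^2 / (g * b^2))^(1/3):
Q^2 = 43.14^2 = 1861.06.
g * b^2 = 9.81 * 4.1^2 = 9.81 * 16.81 = 164.91.
Q^2 / (g*b^2) = 1861.06 / 164.91 = 11.2853.
yc = 11.2853^(1/3) = 2.2431 m.

2.2431


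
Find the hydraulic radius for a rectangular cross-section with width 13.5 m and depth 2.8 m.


For a rectangular section:
Flow area A = b * y = 13.5 * 2.8 = 37.8 m^2.
Wetted perimeter P = b + 2y = 13.5 + 2*2.8 = 19.1 m.
Hydraulic radius R = A/P = 37.8 / 19.1 = 1.9791 m.

1.9791


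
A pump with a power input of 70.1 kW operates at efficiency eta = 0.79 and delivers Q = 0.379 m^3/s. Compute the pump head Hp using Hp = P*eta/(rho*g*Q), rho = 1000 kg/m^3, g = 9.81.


Pump head formula: Hp = P * eta / (rho * g * Q).
Numerator: P * eta = 70.1 * 1000 * 0.79 = 55379.0 W.
Denominator: rho * g * Q = 1000 * 9.81 * 0.379 = 3717.99.
Hp = 55379.0 / 3717.99 = 14.89 m.

14.89


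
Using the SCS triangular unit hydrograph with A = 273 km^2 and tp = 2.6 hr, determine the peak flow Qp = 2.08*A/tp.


SCS formula: Qp = 2.08 * A / tp.
Qp = 2.08 * 273 / 2.6
   = 567.84 / 2.6
   = 218.4 m^3/s per cm.

218.4


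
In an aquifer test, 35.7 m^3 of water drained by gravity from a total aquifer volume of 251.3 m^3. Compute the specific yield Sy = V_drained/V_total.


Specific yield Sy = Volume drained / Total volume.
Sy = 35.7 / 251.3
   = 0.1421.

0.1421


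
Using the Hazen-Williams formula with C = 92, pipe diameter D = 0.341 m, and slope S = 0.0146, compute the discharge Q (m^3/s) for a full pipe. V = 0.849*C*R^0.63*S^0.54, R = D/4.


For a full circular pipe, R = D/4 = 0.341/4 = 0.0853 m.
V = 0.849 * 92 * 0.0853^0.63 * 0.0146^0.54
  = 0.849 * 92 * 0.212001 * 0.102035
  = 1.6896 m/s.
Pipe area A = pi*D^2/4 = pi*0.341^2/4 = 0.0913 m^2.
Q = A * V = 0.0913 * 1.6896 = 0.1543 m^3/s.

0.1543


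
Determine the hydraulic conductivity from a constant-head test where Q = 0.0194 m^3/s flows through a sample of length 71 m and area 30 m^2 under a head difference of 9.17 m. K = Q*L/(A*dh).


From K = Q*L / (A*dh):
Numerator: Q*L = 0.0194 * 71 = 1.3774.
Denominator: A*dh = 30 * 9.17 = 275.1.
K = 1.3774 / 275.1 = 0.005007 m/s.

0.005007


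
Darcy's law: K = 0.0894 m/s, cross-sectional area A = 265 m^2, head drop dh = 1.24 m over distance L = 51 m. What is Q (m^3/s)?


Darcy's law: Q = K * A * i, where i = dh/L.
Hydraulic gradient i = 1.24 / 51 = 0.024314.
Q = 0.0894 * 265 * 0.024314
  = 0.576 m^3/s.

0.576


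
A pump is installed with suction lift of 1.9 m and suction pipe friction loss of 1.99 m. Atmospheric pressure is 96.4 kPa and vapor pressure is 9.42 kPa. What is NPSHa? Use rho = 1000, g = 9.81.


NPSHa = p_atm/(rho*g) - z_s - hf_s - p_vap/(rho*g).
p_atm/(rho*g) = 96.4*1000 / (1000*9.81) = 9.827 m.
p_vap/(rho*g) = 9.42*1000 / (1000*9.81) = 0.96 m.
NPSHa = 9.827 - 1.9 - 1.99 - 0.96
      = 4.98 m.

4.98


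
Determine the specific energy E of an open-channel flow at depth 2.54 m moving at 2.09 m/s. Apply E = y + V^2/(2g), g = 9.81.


Specific energy E = y + V^2/(2g).
Velocity head = V^2/(2g) = 2.09^2 / (2*9.81) = 4.3681 / 19.62 = 0.2226 m.
E = 2.54 + 0.2226 = 2.7626 m.

2.7626


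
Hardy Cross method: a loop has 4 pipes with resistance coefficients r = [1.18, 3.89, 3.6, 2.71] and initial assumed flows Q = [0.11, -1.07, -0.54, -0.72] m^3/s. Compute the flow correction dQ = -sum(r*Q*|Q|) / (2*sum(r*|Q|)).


Numerator terms (r*Q*|Q|): 1.18*0.11*|0.11| = 0.0143; 3.89*-1.07*|-1.07| = -4.4537; 3.6*-0.54*|-0.54| = -1.0498; 2.71*-0.72*|-0.72| = -1.4049.
Sum of numerator = -6.894.
Denominator terms (r*|Q|): 1.18*|0.11| = 0.1298; 3.89*|-1.07| = 4.1623; 3.6*|-0.54| = 1.944; 2.71*|-0.72| = 1.9512.
2 * sum of denominator = 2 * 8.1873 = 16.3746.
dQ = --6.894 / 16.3746 = 0.421 m^3/s.

0.421


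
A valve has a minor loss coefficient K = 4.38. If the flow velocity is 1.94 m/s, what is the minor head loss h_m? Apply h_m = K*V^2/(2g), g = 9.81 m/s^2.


Minor loss formula: h_m = K * V^2/(2g).
V^2 = 1.94^2 = 3.7636.
V^2/(2g) = 3.7636 / 19.62 = 0.1918 m.
h_m = 4.38 * 0.1918 = 0.8402 m.

0.8402


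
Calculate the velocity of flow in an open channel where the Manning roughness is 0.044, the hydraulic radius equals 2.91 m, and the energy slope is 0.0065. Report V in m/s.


Manning's equation gives V = (1/n) * R^(2/3) * S^(1/2).
First, compute R^(2/3) = 2.91^(2/3) = 2.0383.
Next, S^(1/2) = 0.0065^(1/2) = 0.080623.
Then 1/n = 1/0.044 = 22.73.
V = 22.73 * 2.0383 * 0.080623 = 3.7348 m/s.

3.7348


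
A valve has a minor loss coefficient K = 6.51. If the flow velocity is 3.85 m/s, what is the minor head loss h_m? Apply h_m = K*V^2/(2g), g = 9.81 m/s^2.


Minor loss formula: h_m = K * V^2/(2g).
V^2 = 3.85^2 = 14.8225.
V^2/(2g) = 14.8225 / 19.62 = 0.7555 m.
h_m = 6.51 * 0.7555 = 4.9182 m.

4.9182


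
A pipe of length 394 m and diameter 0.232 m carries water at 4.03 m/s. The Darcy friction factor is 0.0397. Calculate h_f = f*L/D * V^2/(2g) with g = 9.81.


Darcy-Weisbach equation: h_f = f * (L/D) * V^2/(2g).
f * L/D = 0.0397 * 394/0.232 = 67.4216.
V^2/(2g) = 4.03^2 / (2*9.81) = 16.2409 / 19.62 = 0.8278 m.
h_f = 67.4216 * 0.8278 = 55.81 m.

55.81


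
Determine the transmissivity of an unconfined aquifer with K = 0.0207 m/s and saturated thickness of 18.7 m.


Transmissivity is defined as T = K * h.
T = 0.0207 * 18.7
  = 0.3871 m^2/s.

0.3871


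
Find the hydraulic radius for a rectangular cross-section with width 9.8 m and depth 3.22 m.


For a rectangular section:
Flow area A = b * y = 9.8 * 3.22 = 31.56 m^2.
Wetted perimeter P = b + 2y = 9.8 + 2*3.22 = 16.24 m.
Hydraulic radius R = A/P = 31.56 / 16.24 = 1.9431 m.

1.9431


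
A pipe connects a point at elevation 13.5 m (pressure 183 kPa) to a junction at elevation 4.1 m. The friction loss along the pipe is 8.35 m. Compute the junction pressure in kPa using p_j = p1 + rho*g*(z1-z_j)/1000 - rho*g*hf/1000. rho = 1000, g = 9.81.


Junction pressure: p_j = p1 + rho*g*(z1 - z_j)/1000 - rho*g*hf/1000.
Elevation term = 1000*9.81*(13.5 - 4.1)/1000 = 92.214 kPa.
Friction term = 1000*9.81*8.35/1000 = 81.913 kPa.
p_j = 183 + 92.214 - 81.913 = 193.3 kPa.

193.3


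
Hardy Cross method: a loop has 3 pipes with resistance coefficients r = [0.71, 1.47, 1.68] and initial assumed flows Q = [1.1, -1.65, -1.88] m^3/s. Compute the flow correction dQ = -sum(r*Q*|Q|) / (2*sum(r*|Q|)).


Numerator terms (r*Q*|Q|): 0.71*1.1*|1.1| = 0.8591; 1.47*-1.65*|-1.65| = -4.0021; 1.68*-1.88*|-1.88| = -5.9378.
Sum of numerator = -9.0808.
Denominator terms (r*|Q|): 0.71*|1.1| = 0.781; 1.47*|-1.65| = 2.4255; 1.68*|-1.88| = 3.1584.
2 * sum of denominator = 2 * 6.3649 = 12.7298.
dQ = --9.0808 / 12.7298 = 0.7133 m^3/s.

0.7133


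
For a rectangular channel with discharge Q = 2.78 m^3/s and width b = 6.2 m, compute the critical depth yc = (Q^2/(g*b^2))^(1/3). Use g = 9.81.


Using yc = (Q^2 / (g * b^2))^(1/3):
Q^2 = 2.78^2 = 7.73.
g * b^2 = 9.81 * 6.2^2 = 9.81 * 38.44 = 377.1.
Q^2 / (g*b^2) = 7.73 / 377.1 = 0.0205.
yc = 0.0205^(1/3) = 0.2737 m.

0.2737


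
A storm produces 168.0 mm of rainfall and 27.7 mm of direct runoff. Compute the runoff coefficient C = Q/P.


The runoff coefficient C = runoff depth / rainfall depth.
C = 27.7 / 168.0
  = 0.1649.

0.1649


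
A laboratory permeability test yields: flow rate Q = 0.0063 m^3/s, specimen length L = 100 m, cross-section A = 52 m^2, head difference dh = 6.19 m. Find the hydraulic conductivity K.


From K = Q*L / (A*dh):
Numerator: Q*L = 0.0063 * 100 = 0.63.
Denominator: A*dh = 52 * 6.19 = 321.88.
K = 0.63 / 321.88 = 0.001957 m/s.

0.001957


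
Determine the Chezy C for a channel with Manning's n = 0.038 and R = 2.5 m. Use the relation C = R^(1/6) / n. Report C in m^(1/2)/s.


The Chezy coefficient relates to Manning's n through C = R^(1/6) / n.
R^(1/6) = 2.5^(1/6) = 1.164993.
C = 1.164993 / 0.038 = 30.66 m^(1/2)/s.

30.66


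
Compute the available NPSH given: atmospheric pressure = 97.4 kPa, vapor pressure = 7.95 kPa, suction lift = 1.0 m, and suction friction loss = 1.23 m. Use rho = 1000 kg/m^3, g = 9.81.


NPSHa = p_atm/(rho*g) - z_s - hf_s - p_vap/(rho*g).
p_atm/(rho*g) = 97.4*1000 / (1000*9.81) = 9.929 m.
p_vap/(rho*g) = 7.95*1000 / (1000*9.81) = 0.81 m.
NPSHa = 9.929 - 1.0 - 1.23 - 0.81
      = 6.89 m.

6.89


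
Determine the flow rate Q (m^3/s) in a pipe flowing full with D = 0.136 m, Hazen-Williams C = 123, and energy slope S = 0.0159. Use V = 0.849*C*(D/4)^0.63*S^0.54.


For a full circular pipe, R = D/4 = 0.136/4 = 0.034 m.
V = 0.849 * 123 * 0.034^0.63 * 0.0159^0.54
  = 0.849 * 123 * 0.118804 * 0.106845
  = 1.3256 m/s.
Pipe area A = pi*D^2/4 = pi*0.136^2/4 = 0.0145 m^2.
Q = A * V = 0.0145 * 1.3256 = 0.0193 m^3/s.

0.0193


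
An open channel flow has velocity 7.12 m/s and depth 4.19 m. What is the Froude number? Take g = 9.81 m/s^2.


The Froude number is defined as Fr = V / sqrt(g*y).
g*y = 9.81 * 4.19 = 41.1039.
sqrt(g*y) = sqrt(41.1039) = 6.4112.
Fr = 7.12 / 6.4112 = 1.1106.

1.1106


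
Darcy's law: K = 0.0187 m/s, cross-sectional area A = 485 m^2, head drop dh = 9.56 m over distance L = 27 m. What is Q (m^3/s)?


Darcy's law: Q = K * A * i, where i = dh/L.
Hydraulic gradient i = 9.56 / 27 = 0.354074.
Q = 0.0187 * 485 * 0.354074
  = 3.2113 m^3/s.

3.2113


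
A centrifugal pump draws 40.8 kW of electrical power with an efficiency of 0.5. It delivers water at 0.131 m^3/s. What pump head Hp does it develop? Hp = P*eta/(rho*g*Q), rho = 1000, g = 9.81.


Pump head formula: Hp = P * eta / (rho * g * Q).
Numerator: P * eta = 40.8 * 1000 * 0.5 = 20400.0 W.
Denominator: rho * g * Q = 1000 * 9.81 * 0.131 = 1285.11.
Hp = 20400.0 / 1285.11 = 15.87 m.

15.87


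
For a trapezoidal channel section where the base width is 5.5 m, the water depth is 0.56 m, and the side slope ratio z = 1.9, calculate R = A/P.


For a trapezoidal section with side slope z:
A = (b + z*y)*y = (5.5 + 1.9*0.56)*0.56 = 3.676 m^2.
P = b + 2*y*sqrt(1 + z^2) = 5.5 + 2*0.56*sqrt(1 + 1.9^2) = 7.905 m.
R = A/P = 3.676 / 7.905 = 0.465 m.

0.465


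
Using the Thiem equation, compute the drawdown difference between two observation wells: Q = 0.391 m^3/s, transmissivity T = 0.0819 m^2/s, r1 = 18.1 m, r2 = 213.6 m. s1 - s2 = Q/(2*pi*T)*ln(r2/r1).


Thiem equation: s1 - s2 = Q/(2*pi*T) * ln(r2/r1).
ln(r2/r1) = ln(213.6/18.1) = 2.4682.
Q/(2*pi*T) = 0.391 / (2*pi*0.0819) = 0.391 / 0.5146 = 0.7598.
s1 - s2 = 0.7598 * 2.4682 = 1.8754 m.

1.8754


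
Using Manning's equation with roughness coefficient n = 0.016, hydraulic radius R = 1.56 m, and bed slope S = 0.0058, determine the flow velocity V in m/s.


Manning's equation gives V = (1/n) * R^(2/3) * S^(1/2).
First, compute R^(2/3) = 1.56^(2/3) = 1.3451.
Next, S^(1/2) = 0.0058^(1/2) = 0.076158.
Then 1/n = 1/0.016 = 62.5.
V = 62.5 * 1.3451 * 0.076158 = 6.4024 m/s.

6.4024


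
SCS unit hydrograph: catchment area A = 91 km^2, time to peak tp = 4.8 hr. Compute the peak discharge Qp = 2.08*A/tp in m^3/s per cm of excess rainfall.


SCS formula: Qp = 2.08 * A / tp.
Qp = 2.08 * 91 / 4.8
   = 189.28 / 4.8
   = 39.43 m^3/s per cm.

39.43


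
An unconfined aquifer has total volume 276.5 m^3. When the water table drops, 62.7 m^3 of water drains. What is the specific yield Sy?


Specific yield Sy = Volume drained / Total volume.
Sy = 62.7 / 276.5
   = 0.2268.

0.2268


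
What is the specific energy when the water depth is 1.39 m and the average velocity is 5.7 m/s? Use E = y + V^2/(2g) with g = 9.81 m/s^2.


Specific energy E = y + V^2/(2g).
Velocity head = V^2/(2g) = 5.7^2 / (2*9.81) = 32.49 / 19.62 = 1.656 m.
E = 1.39 + 1.656 = 3.046 m.

3.046


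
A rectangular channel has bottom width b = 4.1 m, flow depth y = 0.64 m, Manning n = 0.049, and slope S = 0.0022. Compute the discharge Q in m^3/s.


For a rectangular channel, the cross-sectional area A = b * y = 4.1 * 0.64 = 2.62 m^2.
The wetted perimeter P = b + 2y = 4.1 + 2*0.64 = 5.38 m.
Hydraulic radius R = A/P = 2.62/5.38 = 0.4877 m.
Velocity V = (1/n)*R^(2/3)*S^(1/2) = (1/0.049)*0.4877^(2/3)*0.0022^(1/2) = 0.5931 m/s.
Discharge Q = A * V = 2.62 * 0.5931 = 1.556 m^3/s.

1.556


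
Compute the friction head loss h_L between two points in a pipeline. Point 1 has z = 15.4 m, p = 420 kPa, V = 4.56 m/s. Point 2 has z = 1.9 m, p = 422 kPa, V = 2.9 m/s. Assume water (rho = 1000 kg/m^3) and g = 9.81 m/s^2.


Total head at each section: H = z + p/(rho*g) + V^2/(2g).
H1 = 15.4 + 420*1000/(1000*9.81) + 4.56^2/(2*9.81)
   = 15.4 + 42.813 + 1.0598
   = 59.273 m.
H2 = 1.9 + 422*1000/(1000*9.81) + 2.9^2/(2*9.81)
   = 1.9 + 43.017 + 0.4286
   = 45.346 m.
h_L = H1 - H2 = 59.273 - 45.346 = 13.927 m.

13.927


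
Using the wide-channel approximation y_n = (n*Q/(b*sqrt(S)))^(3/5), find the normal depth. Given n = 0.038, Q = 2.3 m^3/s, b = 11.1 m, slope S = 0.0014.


We use the wide-channel approximation y_n = (n*Q/(b*sqrt(S)))^(3/5).
sqrt(S) = sqrt(0.0014) = 0.037417.
Numerator: n*Q = 0.038 * 2.3 = 0.0874.
Denominator: b*sqrt(S) = 11.1 * 0.037417 = 0.415329.
arg = 0.2104.
y_n = 0.2104^(3/5) = 0.3925 m.

0.3925


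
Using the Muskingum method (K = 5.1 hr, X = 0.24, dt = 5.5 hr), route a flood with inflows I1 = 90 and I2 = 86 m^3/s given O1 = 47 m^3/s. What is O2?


Muskingum coefficients:
denom = 2*K*(1-X) + dt = 2*5.1*(1-0.24) + 5.5 = 13.252.
C0 = (dt - 2*K*X)/denom = (5.5 - 2*5.1*0.24)/13.252 = 0.2303.
C1 = (dt + 2*K*X)/denom = (5.5 + 2*5.1*0.24)/13.252 = 0.5998.
C2 = (2*K*(1-X) - dt)/denom = 0.1699.
O2 = C0*I2 + C1*I1 + C2*O1
   = 0.2303*86 + 0.5998*90 + 0.1699*47
   = 81.77 m^3/s.

81.77


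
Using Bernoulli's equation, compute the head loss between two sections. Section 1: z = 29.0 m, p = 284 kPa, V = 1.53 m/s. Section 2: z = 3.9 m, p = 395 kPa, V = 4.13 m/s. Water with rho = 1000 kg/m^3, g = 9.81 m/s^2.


Total head at each section: H = z + p/(rho*g) + V^2/(2g).
H1 = 29.0 + 284*1000/(1000*9.81) + 1.53^2/(2*9.81)
   = 29.0 + 28.95 + 0.1193
   = 58.069 m.
H2 = 3.9 + 395*1000/(1000*9.81) + 4.13^2/(2*9.81)
   = 3.9 + 40.265 + 0.8694
   = 45.034 m.
h_L = H1 - H2 = 58.069 - 45.034 = 13.035 m.

13.035


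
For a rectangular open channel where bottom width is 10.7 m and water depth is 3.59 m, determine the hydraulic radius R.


For a rectangular section:
Flow area A = b * y = 10.7 * 3.59 = 38.41 m^2.
Wetted perimeter P = b + 2y = 10.7 + 2*3.59 = 17.88 m.
Hydraulic radius R = A/P = 38.41 / 17.88 = 2.1484 m.

2.1484


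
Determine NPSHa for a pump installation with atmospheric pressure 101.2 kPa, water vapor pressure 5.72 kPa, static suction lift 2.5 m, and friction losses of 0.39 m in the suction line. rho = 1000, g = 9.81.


NPSHa = p_atm/(rho*g) - z_s - hf_s - p_vap/(rho*g).
p_atm/(rho*g) = 101.2*1000 / (1000*9.81) = 10.316 m.
p_vap/(rho*g) = 5.72*1000 / (1000*9.81) = 0.583 m.
NPSHa = 10.316 - 2.5 - 0.39 - 0.583
      = 6.84 m.

6.84


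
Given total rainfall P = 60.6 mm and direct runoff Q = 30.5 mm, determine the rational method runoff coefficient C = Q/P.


The runoff coefficient C = runoff depth / rainfall depth.
C = 30.5 / 60.6
  = 0.5033.

0.5033


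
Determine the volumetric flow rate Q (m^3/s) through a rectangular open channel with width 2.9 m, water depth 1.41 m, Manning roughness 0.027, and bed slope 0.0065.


For a rectangular channel, the cross-sectional area A = b * y = 2.9 * 1.41 = 4.09 m^2.
The wetted perimeter P = b + 2y = 2.9 + 2*1.41 = 5.72 m.
Hydraulic radius R = A/P = 4.09/5.72 = 0.7149 m.
Velocity V = (1/n)*R^(2/3)*S^(1/2) = (1/0.027)*0.7149^(2/3)*0.0065^(1/2) = 2.3873 m/s.
Discharge Q = A * V = 4.09 * 2.3873 = 9.762 m^3/s.

9.762


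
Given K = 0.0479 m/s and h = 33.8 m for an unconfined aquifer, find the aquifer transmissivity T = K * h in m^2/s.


Transmissivity is defined as T = K * h.
T = 0.0479 * 33.8
  = 1.619 m^2/s.

1.619


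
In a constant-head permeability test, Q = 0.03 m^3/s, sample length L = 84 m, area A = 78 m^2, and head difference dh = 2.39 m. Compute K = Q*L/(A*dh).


From K = Q*L / (A*dh):
Numerator: Q*L = 0.03 * 84 = 2.52.
Denominator: A*dh = 78 * 2.39 = 186.42.
K = 2.52 / 186.42 = 0.013518 m/s.

0.013518


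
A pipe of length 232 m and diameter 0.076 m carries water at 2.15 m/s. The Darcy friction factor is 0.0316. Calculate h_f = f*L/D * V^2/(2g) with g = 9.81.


Darcy-Weisbach equation: h_f = f * (L/D) * V^2/(2g).
f * L/D = 0.0316 * 232/0.076 = 96.4632.
V^2/(2g) = 2.15^2 / (2*9.81) = 4.6225 / 19.62 = 0.2356 m.
h_f = 96.4632 * 0.2356 = 22.727 m.

22.727


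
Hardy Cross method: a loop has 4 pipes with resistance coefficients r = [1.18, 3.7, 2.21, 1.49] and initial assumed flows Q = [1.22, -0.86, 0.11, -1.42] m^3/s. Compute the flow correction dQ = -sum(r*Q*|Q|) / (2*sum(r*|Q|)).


Numerator terms (r*Q*|Q|): 1.18*1.22*|1.22| = 1.7563; 3.7*-0.86*|-0.86| = -2.7365; 2.21*0.11*|0.11| = 0.0267; 1.49*-1.42*|-1.42| = -3.0044.
Sum of numerator = -3.9579.
Denominator terms (r*|Q|): 1.18*|1.22| = 1.4396; 3.7*|-0.86| = 3.182; 2.21*|0.11| = 0.2431; 1.49*|-1.42| = 2.1158.
2 * sum of denominator = 2 * 6.9805 = 13.961.
dQ = --3.9579 / 13.961 = 0.2835 m^3/s.

0.2835


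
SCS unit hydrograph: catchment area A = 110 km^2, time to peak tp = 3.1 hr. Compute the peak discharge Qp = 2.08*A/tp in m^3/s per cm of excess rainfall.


SCS formula: Qp = 2.08 * A / tp.
Qp = 2.08 * 110 / 3.1
   = 228.8 / 3.1
   = 73.81 m^3/s per cm.

73.81


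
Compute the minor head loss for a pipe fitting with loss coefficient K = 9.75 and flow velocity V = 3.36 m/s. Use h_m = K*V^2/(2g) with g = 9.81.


Minor loss formula: h_m = K * V^2/(2g).
V^2 = 3.36^2 = 11.2896.
V^2/(2g) = 11.2896 / 19.62 = 0.5754 m.
h_m = 9.75 * 0.5754 = 5.6103 m.

5.6103


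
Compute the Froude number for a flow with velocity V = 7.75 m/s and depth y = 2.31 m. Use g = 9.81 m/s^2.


The Froude number is defined as Fr = V / sqrt(g*y).
g*y = 9.81 * 2.31 = 22.6611.
sqrt(g*y) = sqrt(22.6611) = 4.7604.
Fr = 7.75 / 4.7604 = 1.628.

1.628


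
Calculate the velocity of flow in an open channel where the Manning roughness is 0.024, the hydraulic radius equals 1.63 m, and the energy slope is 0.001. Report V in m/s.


Manning's equation gives V = (1/n) * R^(2/3) * S^(1/2).
First, compute R^(2/3) = 1.63^(2/3) = 1.385.
Next, S^(1/2) = 0.001^(1/2) = 0.031623.
Then 1/n = 1/0.024 = 41.67.
V = 41.67 * 1.385 * 0.031623 = 1.8249 m/s.

1.8249


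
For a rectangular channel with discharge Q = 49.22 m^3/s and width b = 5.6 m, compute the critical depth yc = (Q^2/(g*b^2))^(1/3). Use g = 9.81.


Using yc = (Q^2 / (g * b^2))^(1/3):
Q^2 = 49.22^2 = 2422.61.
g * b^2 = 9.81 * 5.6^2 = 9.81 * 31.36 = 307.64.
Q^2 / (g*b^2) = 2422.61 / 307.64 = 7.8748.
yc = 7.8748^(1/3) = 1.9895 m.

1.9895


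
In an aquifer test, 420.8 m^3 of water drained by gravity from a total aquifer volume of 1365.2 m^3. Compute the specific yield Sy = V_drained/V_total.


Specific yield Sy = Volume drained / Total volume.
Sy = 420.8 / 1365.2
   = 0.3082.

0.3082


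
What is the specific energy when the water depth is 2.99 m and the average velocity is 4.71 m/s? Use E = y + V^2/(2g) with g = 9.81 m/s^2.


Specific energy E = y + V^2/(2g).
Velocity head = V^2/(2g) = 4.71^2 / (2*9.81) = 22.1841 / 19.62 = 1.1307 m.
E = 2.99 + 1.1307 = 4.1207 m.

4.1207


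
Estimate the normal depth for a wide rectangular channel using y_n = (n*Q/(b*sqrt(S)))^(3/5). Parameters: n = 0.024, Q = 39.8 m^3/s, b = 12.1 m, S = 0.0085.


We use the wide-channel approximation y_n = (n*Q/(b*sqrt(S)))^(3/5).
sqrt(S) = sqrt(0.0085) = 0.092195.
Numerator: n*Q = 0.024 * 39.8 = 0.9552.
Denominator: b*sqrt(S) = 12.1 * 0.092195 = 1.11556.
arg = 0.8562.
y_n = 0.8562^(3/5) = 0.9111 m.

0.9111


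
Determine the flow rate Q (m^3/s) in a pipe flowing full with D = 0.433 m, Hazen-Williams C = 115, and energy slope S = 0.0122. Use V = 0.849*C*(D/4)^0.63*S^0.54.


For a full circular pipe, R = D/4 = 0.433/4 = 0.1082 m.
V = 0.849 * 115 * 0.1082^0.63 * 0.0122^0.54
  = 0.849 * 115 * 0.246428 * 0.092605
  = 2.2281 m/s.
Pipe area A = pi*D^2/4 = pi*0.433^2/4 = 0.1473 m^2.
Q = A * V = 0.1473 * 2.2281 = 0.3281 m^3/s.

0.3281


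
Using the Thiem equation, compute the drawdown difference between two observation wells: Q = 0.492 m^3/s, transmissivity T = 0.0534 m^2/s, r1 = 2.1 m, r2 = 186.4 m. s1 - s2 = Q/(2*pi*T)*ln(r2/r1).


Thiem equation: s1 - s2 = Q/(2*pi*T) * ln(r2/r1).
ln(r2/r1) = ln(186.4/2.1) = 4.486.
Q/(2*pi*T) = 0.492 / (2*pi*0.0534) = 0.492 / 0.3355 = 1.4664.
s1 - s2 = 1.4664 * 4.486 = 6.5781 m.

6.5781


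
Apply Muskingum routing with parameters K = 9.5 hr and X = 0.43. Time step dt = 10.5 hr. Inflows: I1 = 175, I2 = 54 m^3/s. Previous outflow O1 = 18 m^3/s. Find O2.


Muskingum coefficients:
denom = 2*K*(1-X) + dt = 2*9.5*(1-0.43) + 10.5 = 21.33.
C0 = (dt - 2*K*X)/denom = (10.5 - 2*9.5*0.43)/21.33 = 0.1092.
C1 = (dt + 2*K*X)/denom = (10.5 + 2*9.5*0.43)/21.33 = 0.8753.
C2 = (2*K*(1-X) - dt)/denom = 0.0155.
O2 = C0*I2 + C1*I1 + C2*O1
   = 0.1092*54 + 0.8753*175 + 0.0155*18
   = 159.35 m^3/s.

159.35


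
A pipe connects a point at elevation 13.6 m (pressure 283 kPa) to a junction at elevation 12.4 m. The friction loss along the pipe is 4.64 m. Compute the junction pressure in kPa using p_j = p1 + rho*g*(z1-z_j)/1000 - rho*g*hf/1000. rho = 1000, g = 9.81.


Junction pressure: p_j = p1 + rho*g*(z1 - z_j)/1000 - rho*g*hf/1000.
Elevation term = 1000*9.81*(13.6 - 12.4)/1000 = 11.772 kPa.
Friction term = 1000*9.81*4.64/1000 = 45.518 kPa.
p_j = 283 + 11.772 - 45.518 = 249.25 kPa.

249.25


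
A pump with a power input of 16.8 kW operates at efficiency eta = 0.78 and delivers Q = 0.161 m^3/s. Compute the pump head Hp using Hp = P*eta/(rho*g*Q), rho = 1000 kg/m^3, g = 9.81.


Pump head formula: Hp = P * eta / (rho * g * Q).
Numerator: P * eta = 16.8 * 1000 * 0.78 = 13104.0 W.
Denominator: rho * g * Q = 1000 * 9.81 * 0.161 = 1579.41.
Hp = 13104.0 / 1579.41 = 8.3 m.

8.3


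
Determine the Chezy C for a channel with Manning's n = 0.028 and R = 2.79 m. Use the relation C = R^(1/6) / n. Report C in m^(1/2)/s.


The Chezy coefficient relates to Manning's n through C = R^(1/6) / n.
R^(1/6) = 2.79^(1/6) = 1.186499.
C = 1.186499 / 0.028 = 42.37 m^(1/2)/s.

42.37


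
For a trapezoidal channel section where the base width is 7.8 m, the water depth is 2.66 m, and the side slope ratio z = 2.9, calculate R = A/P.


For a trapezoidal section with side slope z:
A = (b + z*y)*y = (7.8 + 2.9*2.66)*2.66 = 41.267 m^2.
P = b + 2*y*sqrt(1 + z^2) = 7.8 + 2*2.66*sqrt(1 + 2.9^2) = 24.119 m.
R = A/P = 41.267 / 24.119 = 1.711 m.

1.711


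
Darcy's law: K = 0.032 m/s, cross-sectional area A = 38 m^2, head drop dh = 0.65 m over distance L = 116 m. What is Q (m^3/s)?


Darcy's law: Q = K * A * i, where i = dh/L.
Hydraulic gradient i = 0.65 / 116 = 0.005603.
Q = 0.032 * 38 * 0.005603
  = 0.0068 m^3/s.

0.0068


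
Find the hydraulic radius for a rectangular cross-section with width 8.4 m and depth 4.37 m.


For a rectangular section:
Flow area A = b * y = 8.4 * 4.37 = 36.71 m^2.
Wetted perimeter P = b + 2y = 8.4 + 2*4.37 = 17.14 m.
Hydraulic radius R = A/P = 36.71 / 17.14 = 2.1417 m.

2.1417


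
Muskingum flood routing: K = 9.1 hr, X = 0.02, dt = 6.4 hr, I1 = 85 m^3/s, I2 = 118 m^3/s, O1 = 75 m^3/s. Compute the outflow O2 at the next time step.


Muskingum coefficients:
denom = 2*K*(1-X) + dt = 2*9.1*(1-0.02) + 6.4 = 24.236.
C0 = (dt - 2*K*X)/denom = (6.4 - 2*9.1*0.02)/24.236 = 0.2491.
C1 = (dt + 2*K*X)/denom = (6.4 + 2*9.1*0.02)/24.236 = 0.2791.
C2 = (2*K*(1-X) - dt)/denom = 0.4719.
O2 = C0*I2 + C1*I1 + C2*O1
   = 0.2491*118 + 0.2791*85 + 0.4719*75
   = 88.5 m^3/s.

88.5


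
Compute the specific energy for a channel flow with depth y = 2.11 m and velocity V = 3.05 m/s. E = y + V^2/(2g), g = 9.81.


Specific energy E = y + V^2/(2g).
Velocity head = V^2/(2g) = 3.05^2 / (2*9.81) = 9.3025 / 19.62 = 0.4741 m.
E = 2.11 + 0.4741 = 2.5841 m.

2.5841


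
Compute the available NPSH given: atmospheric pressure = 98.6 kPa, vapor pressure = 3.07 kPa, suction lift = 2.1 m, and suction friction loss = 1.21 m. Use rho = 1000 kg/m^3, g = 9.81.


NPSHa = p_atm/(rho*g) - z_s - hf_s - p_vap/(rho*g).
p_atm/(rho*g) = 98.6*1000 / (1000*9.81) = 10.051 m.
p_vap/(rho*g) = 3.07*1000 / (1000*9.81) = 0.313 m.
NPSHa = 10.051 - 2.1 - 1.21 - 0.313
      = 6.43 m.

6.43


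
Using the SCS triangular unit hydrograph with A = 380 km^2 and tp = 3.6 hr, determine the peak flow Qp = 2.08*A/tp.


SCS formula: Qp = 2.08 * A / tp.
Qp = 2.08 * 380 / 3.6
   = 790.4 / 3.6
   = 219.56 m^3/s per cm.

219.56


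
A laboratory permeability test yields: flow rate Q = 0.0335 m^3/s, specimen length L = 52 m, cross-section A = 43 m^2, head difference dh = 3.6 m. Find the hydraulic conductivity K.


From K = Q*L / (A*dh):
Numerator: Q*L = 0.0335 * 52 = 1.742.
Denominator: A*dh = 43 * 3.6 = 154.8.
K = 1.742 / 154.8 = 0.011253 m/s.

0.011253


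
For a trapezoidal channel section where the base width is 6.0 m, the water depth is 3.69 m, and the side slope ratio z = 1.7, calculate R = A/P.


For a trapezoidal section with side slope z:
A = (b + z*y)*y = (6.0 + 1.7*3.69)*3.69 = 45.287 m^2.
P = b + 2*y*sqrt(1 + z^2) = 6.0 + 2*3.69*sqrt(1 + 1.7^2) = 20.556 m.
R = A/P = 45.287 / 20.556 = 2.2032 m.

2.2032


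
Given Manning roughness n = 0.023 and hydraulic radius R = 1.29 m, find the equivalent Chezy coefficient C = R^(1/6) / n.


The Chezy coefficient relates to Manning's n through C = R^(1/6) / n.
R^(1/6) = 1.29^(1/6) = 1.043354.
C = 1.043354 / 0.023 = 45.36 m^(1/2)/s.

45.36


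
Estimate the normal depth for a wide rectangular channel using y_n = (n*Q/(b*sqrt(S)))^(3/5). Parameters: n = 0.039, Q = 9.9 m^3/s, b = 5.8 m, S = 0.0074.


We use the wide-channel approximation y_n = (n*Q/(b*sqrt(S)))^(3/5).
sqrt(S) = sqrt(0.0074) = 0.086023.
Numerator: n*Q = 0.039 * 9.9 = 0.3861.
Denominator: b*sqrt(S) = 5.8 * 0.086023 = 0.498933.
arg = 0.7738.
y_n = 0.7738^(3/5) = 0.8574 m.

0.8574


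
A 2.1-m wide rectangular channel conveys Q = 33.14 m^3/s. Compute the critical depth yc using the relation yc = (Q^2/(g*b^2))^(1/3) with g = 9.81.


Using yc = (Q^2 / (g * b^2))^(1/3):
Q^2 = 33.14^2 = 1098.26.
g * b^2 = 9.81 * 2.1^2 = 9.81 * 4.41 = 43.26.
Q^2 / (g*b^2) = 1098.26 / 43.26 = 25.3874.
yc = 25.3874^(1/3) = 2.939 m.

2.939


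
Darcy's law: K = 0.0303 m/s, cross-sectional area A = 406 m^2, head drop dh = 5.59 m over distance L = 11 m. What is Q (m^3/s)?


Darcy's law: Q = K * A * i, where i = dh/L.
Hydraulic gradient i = 5.59 / 11 = 0.508182.
Q = 0.0303 * 406 * 0.508182
  = 6.2516 m^3/s.

6.2516


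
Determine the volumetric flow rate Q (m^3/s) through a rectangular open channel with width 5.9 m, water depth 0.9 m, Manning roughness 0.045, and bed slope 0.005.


For a rectangular channel, the cross-sectional area A = b * y = 5.9 * 0.9 = 5.31 m^2.
The wetted perimeter P = b + 2y = 5.9 + 2*0.9 = 7.7 m.
Hydraulic radius R = A/P = 5.31/7.7 = 0.6896 m.
Velocity V = (1/n)*R^(2/3)*S^(1/2) = (1/0.045)*0.6896^(2/3)*0.005^(1/2) = 1.2265 m/s.
Discharge Q = A * V = 5.31 * 1.2265 = 6.513 m^3/s.

6.513


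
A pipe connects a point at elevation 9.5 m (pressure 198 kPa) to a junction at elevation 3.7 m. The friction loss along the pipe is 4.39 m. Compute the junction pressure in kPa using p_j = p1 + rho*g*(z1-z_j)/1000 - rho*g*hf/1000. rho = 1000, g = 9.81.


Junction pressure: p_j = p1 + rho*g*(z1 - z_j)/1000 - rho*g*hf/1000.
Elevation term = 1000*9.81*(9.5 - 3.7)/1000 = 56.898 kPa.
Friction term = 1000*9.81*4.39/1000 = 43.066 kPa.
p_j = 198 + 56.898 - 43.066 = 211.83 kPa.

211.83


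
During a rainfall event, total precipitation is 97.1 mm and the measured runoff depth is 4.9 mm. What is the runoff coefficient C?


The runoff coefficient C = runoff depth / rainfall depth.
C = 4.9 / 97.1
  = 0.0505.

0.0505


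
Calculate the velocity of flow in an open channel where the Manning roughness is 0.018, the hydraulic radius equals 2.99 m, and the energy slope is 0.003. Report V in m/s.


Manning's equation gives V = (1/n) * R^(2/3) * S^(1/2).
First, compute R^(2/3) = 2.99^(2/3) = 2.0755.
Next, S^(1/2) = 0.003^(1/2) = 0.054772.
Then 1/n = 1/0.018 = 55.56.
V = 55.56 * 2.0755 * 0.054772 = 6.3154 m/s.

6.3154


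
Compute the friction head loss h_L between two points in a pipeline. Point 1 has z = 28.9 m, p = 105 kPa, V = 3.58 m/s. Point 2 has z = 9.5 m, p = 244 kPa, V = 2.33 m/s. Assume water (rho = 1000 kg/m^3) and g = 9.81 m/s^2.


Total head at each section: H = z + p/(rho*g) + V^2/(2g).
H1 = 28.9 + 105*1000/(1000*9.81) + 3.58^2/(2*9.81)
   = 28.9 + 10.703 + 0.6532
   = 40.257 m.
H2 = 9.5 + 244*1000/(1000*9.81) + 2.33^2/(2*9.81)
   = 9.5 + 24.873 + 0.2767
   = 34.649 m.
h_L = H1 - H2 = 40.257 - 34.649 = 5.607 m.

5.607


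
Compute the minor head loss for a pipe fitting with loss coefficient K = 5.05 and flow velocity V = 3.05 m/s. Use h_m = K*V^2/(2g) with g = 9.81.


Minor loss formula: h_m = K * V^2/(2g).
V^2 = 3.05^2 = 9.3025.
V^2/(2g) = 9.3025 / 19.62 = 0.4741 m.
h_m = 5.05 * 0.4741 = 2.3944 m.

2.3944


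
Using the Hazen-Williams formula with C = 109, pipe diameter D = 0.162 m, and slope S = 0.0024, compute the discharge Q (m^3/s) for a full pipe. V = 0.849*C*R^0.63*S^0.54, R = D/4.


For a full circular pipe, R = D/4 = 0.162/4 = 0.0405 m.
V = 0.849 * 109 * 0.0405^0.63 * 0.0024^0.54
  = 0.849 * 109 * 0.132647 * 0.038487
  = 0.4724 m/s.
Pipe area A = pi*D^2/4 = pi*0.162^2/4 = 0.0206 m^2.
Q = A * V = 0.0206 * 0.4724 = 0.0097 m^3/s.

0.0097


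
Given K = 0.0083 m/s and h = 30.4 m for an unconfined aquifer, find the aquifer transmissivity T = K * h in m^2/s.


Transmissivity is defined as T = K * h.
T = 0.0083 * 30.4
  = 0.2523 m^2/s.

0.2523


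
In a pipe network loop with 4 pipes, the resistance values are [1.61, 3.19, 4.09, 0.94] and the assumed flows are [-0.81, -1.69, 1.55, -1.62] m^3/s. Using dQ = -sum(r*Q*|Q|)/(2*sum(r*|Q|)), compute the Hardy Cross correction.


Numerator terms (r*Q*|Q|): 1.61*-0.81*|-0.81| = -1.0563; 3.19*-1.69*|-1.69| = -9.111; 4.09*1.55*|1.55| = 9.8262; 0.94*-1.62*|-1.62| = -2.4669.
Sum of numerator = -2.808.
Denominator terms (r*|Q|): 1.61*|-0.81| = 1.3041; 3.19*|-1.69| = 5.3911; 4.09*|1.55| = 6.3395; 0.94*|-1.62| = 1.5228.
2 * sum of denominator = 2 * 14.5575 = 29.115.
dQ = --2.808 / 29.115 = 0.0964 m^3/s.

0.0964


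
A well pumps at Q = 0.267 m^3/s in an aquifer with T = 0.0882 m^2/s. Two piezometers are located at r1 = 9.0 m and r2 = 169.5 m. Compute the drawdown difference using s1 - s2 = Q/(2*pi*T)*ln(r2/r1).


Thiem equation: s1 - s2 = Q/(2*pi*T) * ln(r2/r1).
ln(r2/r1) = ln(169.5/9.0) = 2.9356.
Q/(2*pi*T) = 0.267 / (2*pi*0.0882) = 0.267 / 0.5542 = 0.4818.
s1 - s2 = 0.4818 * 2.9356 = 1.4144 m.

1.4144
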